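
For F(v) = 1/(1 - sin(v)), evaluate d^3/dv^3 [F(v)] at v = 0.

5

Let u equal the inner series; expand the outer function in u and truncate.
The coefficient of v^3 in the expansion is 5/6, so F′′′(0) = 3! * (5/6) = 5.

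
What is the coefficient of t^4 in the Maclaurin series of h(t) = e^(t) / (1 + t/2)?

1/48

Take the Cauchy product of the two expansions.
h(0) = 1
h′(0) = 1/2
h′′(0) = 1/2
h′′′(0) = 1/4
h^(4)(0) = 1/2
So c_4 = h^(4)(0)/4! = 1/48.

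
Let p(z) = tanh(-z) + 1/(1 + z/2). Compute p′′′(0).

5/4

Add the two expansions coefficient-wise.
From the series, [z^3] p = 5/24; multiply by 3! = 6 to get 5/4.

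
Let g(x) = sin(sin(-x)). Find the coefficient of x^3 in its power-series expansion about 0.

Compose series: expand the inner function first, then feed it into the outer expansion.
[x^0] = 0;  [x^1] = -1;  [x^2] = 0;  [x^3] = 1/3.
So c_3 = g′′′(0)/3! = 1/3.

1/3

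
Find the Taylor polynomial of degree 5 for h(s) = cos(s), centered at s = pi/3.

-sqrt(3)*(s - pi/3)^5/240 + (s - pi/3)^4/48 + sqrt(3)*(s - pi/3)^3/12 - (s - pi/3)^2/4 - sqrt(3)*(s - pi/3)/2 + 1/2

[(s - pi/3)^0] = 1/2;  [(s - pi/3)^1] = -sqrt(3)/2;  [(s - pi/3)^2] = -1/4;  [(s - pi/3)^3] = sqrt(3)/12;  [(s - pi/3)^4] = 1/48;  [(s - pi/3)^5] = -sqrt(3)/240.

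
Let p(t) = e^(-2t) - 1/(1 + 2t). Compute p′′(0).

-4

Combine the two series term by term.
The coefficient of t^2 in the expansion is -2, so p′′(0) = 2! * (-2) = -4.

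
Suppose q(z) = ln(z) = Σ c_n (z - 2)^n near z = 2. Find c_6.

Use the known series and substitute for the argument.
q(2) = ln(2)
q′(2) = 1/2
q′′(2) = -1/4
q′′′(2) = 1/4
q^(4)(2) = -3/8
q^(5)(2) = 3/4
q^(6)(2) = -15/8

-1/384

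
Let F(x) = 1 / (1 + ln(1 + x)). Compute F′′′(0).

-14

Use the geometric series for the reciprocal, then substitute.
The coefficient of x^3 in the expansion is -7/3, so F′′′(0) = 3! * (-7/3) = -14.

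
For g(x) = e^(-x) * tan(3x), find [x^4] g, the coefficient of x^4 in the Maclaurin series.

-19/2

Write out both Maclaurin series and multiply, keeping only the needed powers.
So c_4 = g^(4)(0)/4! = -19/2.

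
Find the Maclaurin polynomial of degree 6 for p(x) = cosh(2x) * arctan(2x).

Write out both Maclaurin series and multiply, keeping only the needed powers.
p(0) = 0
p′(0) = 2
p′′(0) = 0
p′′′(0) = 8
p^(4)(0) = 0
p^(5)(0) = 288
p^(6)(0) = 0
Dividing each by k! gives the coefficients c_0, ..., c_6.

12*x^5/5 + 4*x^3/3 + 2*x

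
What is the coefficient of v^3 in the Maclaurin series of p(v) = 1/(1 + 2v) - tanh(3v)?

Combine the two series term by term.
p(0) = 1
p′(0) = -5
p′′(0) = 8
p′′′(0) = 6
So c_3 = p′′′(0)/3! = 1.

1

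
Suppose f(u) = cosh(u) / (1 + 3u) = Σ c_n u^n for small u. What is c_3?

-57/2

Expand each factor separately, then convolve coefficients.
f(0) = 1
f′(0) = -3
f′′(0) = 19
f′′′(0) = -171
So c_3 = f′′′(0)/3! = -57/2.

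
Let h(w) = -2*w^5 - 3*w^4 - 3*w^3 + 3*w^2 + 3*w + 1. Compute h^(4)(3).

-792

The coefficient of (w - 3)^4 in the expansion is -33, so h^(4)(3) = 4! * (-33) = -792.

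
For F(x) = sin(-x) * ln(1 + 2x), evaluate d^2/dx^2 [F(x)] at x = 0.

-4

Multiply the two series term by term and collect like powers.
The coefficient of x^2 in the expansion is -2, so F′′(0) = 2! * (-2) = -4.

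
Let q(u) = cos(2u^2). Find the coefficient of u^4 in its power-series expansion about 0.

Apply the Taylor formula c_k = f^(k)(a)/k!.
[u^0] = 1;  [u^1] = 0;  [u^2] = 0;  [u^3] = 0;  [u^4] = -2.
So c_4 = q^(4)(0)/4! = -2.

-2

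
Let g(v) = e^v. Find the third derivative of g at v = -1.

The coefficient of (v + 1)^3 in the expansion is e^(-1)/6, so g′′′(-1) = 3! * (e^(-1)/6) = e^(-1).

e^(-1)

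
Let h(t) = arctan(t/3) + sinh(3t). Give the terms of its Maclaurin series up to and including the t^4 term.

727*t^3/162 + 10*t/3

Expand each term separately and add.
h(0) = 0
h′(0) = 10/3
h′′(0) = 0
h′′′(0) = 727/27
h^(4)(0) = 0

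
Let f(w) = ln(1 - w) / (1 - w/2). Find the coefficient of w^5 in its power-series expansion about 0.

Multiply the two series term by term and collect like powers.

-8/15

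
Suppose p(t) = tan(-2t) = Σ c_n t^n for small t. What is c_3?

p(0) = 0
p′(0) = -2
p′′(0) = 0
p′′′(0) = -16

-8/3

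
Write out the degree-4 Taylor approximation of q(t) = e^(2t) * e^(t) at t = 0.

Take the Cauchy product of the two expansions.
q(0) = 1
q′(0) = 3
q′′(0) = 9
q′′′(0) = 27
q^(4)(0) = 81
Then c_k = q^(k)(0)/k! gives each Taylor coefficient.

27*t^4/8 + 9*t^3/2 + 9*t^2/2 + 3*t + 1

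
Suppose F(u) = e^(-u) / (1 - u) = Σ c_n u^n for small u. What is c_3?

Expand 1/(denominator) as a geometric series and multiply by the numerator's series.
F(0) = 1
F′(0) = 0
F′′(0) = 1
F′′′(0) = 2
The Taylor polynomial is Σ F^(k)(0)/k! · u^k.

1/3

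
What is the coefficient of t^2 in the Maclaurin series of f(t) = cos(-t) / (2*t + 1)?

Use 1/(1 - r) = Σ r^k on the denominator, then take the Cauchy product.
f(0) = 1
f′(0) = -2
f′′(0) = 7

7/2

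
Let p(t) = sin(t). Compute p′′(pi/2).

-1

The coefficient of (t - pi/2)^2 in the expansion is -1/2, so p′′(pi/2) = 2! * (-1/2) = -1.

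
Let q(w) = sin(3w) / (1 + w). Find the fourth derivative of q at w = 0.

Take the Cauchy product of the two expansions.
The coefficient of w^4 in the expansion is 3/2, so q^(4)(0) = 4! * (3/2) = 36.

36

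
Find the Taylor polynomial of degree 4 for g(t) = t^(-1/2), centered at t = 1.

[(t - 1)^0] = 1;  [(t - 1)^1] = -1/2;  [(t - 1)^2] = 3/8;  [(t - 1)^3] = -5/16;  [(t - 1)^4] = 35/128.

35*(t - 1)^4/128 - 5*(t - 1)^3/16 + 3*(t - 1)^2/8 - (t - 1)/2 + 1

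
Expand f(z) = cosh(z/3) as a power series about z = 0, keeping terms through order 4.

z^4/1944 + z^2/18 + 1

Use the known series and substitute for the argument.
f(0) = 1
f′(0) = 0
f′′(0) = 1/9
f′′′(0) = 0
f^(4)(0) = 1/81
Then c_k = f^(k)(0)/k! gives each Taylor coefficient.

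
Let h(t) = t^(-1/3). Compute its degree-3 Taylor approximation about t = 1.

-14*(t - 1)^3/81 + 2*(t - 1)^2/9 - (t - 1)/3 + 1

Compute the successive derivatives at the expansion point and divide by k!.
h(1) = 1
h′(1) = -1/3
h′′(1) = 4/9
h′′′(1) = -28/27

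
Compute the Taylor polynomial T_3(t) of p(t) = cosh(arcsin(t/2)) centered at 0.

Substitute the inner expansion into the outer series and collect powers.
p(0) = 1
p′(0) = 0
p′′(0) = 1/4
p′′′(0) = 0
Then c_k = p^(k)(0)/k! gives each Taylor coefficient.

t^2/8 + 1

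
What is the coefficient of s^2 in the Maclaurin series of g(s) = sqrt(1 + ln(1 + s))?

-3/8

Substitute the inner expansion into the outer series and collect powers.
So c_2 = g′′(0)/2! = -3/8.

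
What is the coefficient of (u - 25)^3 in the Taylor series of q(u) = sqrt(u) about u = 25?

1/50000

q(25) = 5
q′(25) = 1/10
q′′(25) = -1/500
q′′′(25) = 3/25000
So c_3 = q′′′(25)/3! = 1/50000.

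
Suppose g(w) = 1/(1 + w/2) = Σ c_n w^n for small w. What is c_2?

Use the known series and substitute for the argument.
g(0) = 1
g′(0) = -1/2
g′′(0) = 1/2
So c_2 = g′′(0)/2! = 1/4.

1/4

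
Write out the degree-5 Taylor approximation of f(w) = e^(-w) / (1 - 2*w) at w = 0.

Expand 1/(denominator) as a geometric series and multiply by the numerator's series.
[w^0] = 1;  [w^1] = 1;  [w^2] = 5/2;  [w^3] = 29/6;  [w^4] = 233/24;  [w^5] = 2329/120.

2329*w^5/120 + 233*w^4/24 + 29*w^3/6 + 5*w^2/2 + w + 1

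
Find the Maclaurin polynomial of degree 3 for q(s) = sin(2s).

-4*s^3/3 + 2*s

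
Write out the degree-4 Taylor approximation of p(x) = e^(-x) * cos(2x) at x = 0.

Multiply the two series term by term and collect like powers.
p(0) = 1
p′(0) = -1
p′′(0) = -3
p′′′(0) = 11
p^(4)(0) = -7
Dividing each by k! gives the coefficients c_0, ..., c_4.

-7*x^4/24 + 11*x^3/6 - 3*x^2/2 - x + 1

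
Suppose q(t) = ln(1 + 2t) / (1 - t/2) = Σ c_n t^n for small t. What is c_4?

-35/12

Take the Cauchy product of the two expansions.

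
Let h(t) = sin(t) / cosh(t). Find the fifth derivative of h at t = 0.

36

Divide the numerator series by the denominator series (power-series long division).
From the series, [t^5] h = 3/10; multiply by 5! = 120 to get 36.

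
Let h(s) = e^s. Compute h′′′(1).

e

Compute the successive derivatives at the expansion point and divide by k!.
The coefficient of (s - 1)^3 in the expansion is e/6, so h′′′(1) = 3! * (e/6) = e.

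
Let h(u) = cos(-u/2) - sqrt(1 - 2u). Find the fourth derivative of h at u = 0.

241/16

Expand each term separately and add.
From the series, [u^4] h = 241/384; multiply by 4! = 24 to get 241/16.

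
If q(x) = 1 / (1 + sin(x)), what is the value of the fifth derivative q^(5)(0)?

Expand as Σ (-1)^k u^k with u equal to the inner function's series.
From the series, [x^5] q = -61/120; multiply by 5! = 120 to get -61.

-61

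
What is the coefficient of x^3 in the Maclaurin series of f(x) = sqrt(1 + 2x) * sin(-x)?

Write out both Maclaurin series and multiply, keeping only the needed powers.
f(0) = 0
f′(0) = -1
f′′(0) = -2
f′′′(0) = 4

2/3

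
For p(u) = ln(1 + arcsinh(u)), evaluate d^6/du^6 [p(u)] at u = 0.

Plug the Maclaurin series of the inner function into that of the outer and collect terms.
From the series, [u^6] p = -4/45; multiply by 6! = 720 to get -64.

-64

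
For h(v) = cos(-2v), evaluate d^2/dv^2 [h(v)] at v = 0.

-4

Differentiate repeatedly and evaluate at the center.
From the series, [v^2] h = -2; multiply by 2! = 2 to get -4.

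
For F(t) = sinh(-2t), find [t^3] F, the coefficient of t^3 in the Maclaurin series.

-4/3

Compute the successive derivatives at the expansion point and divide by k!.
F(0) = 0
F′(0) = -2
F′′(0) = 0
F′′′(0) = -8
So c_3 = F′′′(0)/3! = -4/3.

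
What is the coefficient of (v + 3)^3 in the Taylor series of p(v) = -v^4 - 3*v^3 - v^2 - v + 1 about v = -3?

9

p(-3) = -5
p′(-3) = 32
p′′(-3) = -56
p′′′(-3) = 54
So c_3 = p′′′(-3)/3! = 9.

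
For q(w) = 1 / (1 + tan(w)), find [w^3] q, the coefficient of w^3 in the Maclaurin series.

-4/3

Use the geometric series for the reciprocal, then substitute.
[w^0] = 1;  [w^1] = -1;  [w^2] = 1;  [w^3] = -4/3.
So c_3 = q′′′(0)/3! = -4/3.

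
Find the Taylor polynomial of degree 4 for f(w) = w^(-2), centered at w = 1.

[(w - 1)^0] = 1;  [(w - 1)^1] = -2;  [(w - 1)^2] = 3;  [(w - 1)^3] = -4;  [(w - 1)^4] = 5.

5*(w - 1)^4 - 4*(w - 1)^3 + 3*(w - 1)^2 - 2*(w - 1) + 1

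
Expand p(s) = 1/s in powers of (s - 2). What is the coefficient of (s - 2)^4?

p(2) = 1/2
p′(2) = -1/4
p′′(2) = 1/4
p′′′(2) = -3/8
p^(4)(2) = 3/4
So c_4 = p^(4)(2)/4! = 1/32.

1/32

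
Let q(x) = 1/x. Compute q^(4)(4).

3/128

The coefficient of (x - 4)^4 in the expansion is 1/1024, so q^(4)(4) = 4! * (1/1024) = 3/128.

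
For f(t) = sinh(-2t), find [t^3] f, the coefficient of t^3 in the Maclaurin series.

-4/3

Differentiate repeatedly and evaluate at the center.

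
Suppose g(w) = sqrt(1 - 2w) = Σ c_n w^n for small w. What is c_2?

Use the known series and substitute for the argument.
g(0) = 1
g′(0) = -1
g′′(0) = -1
The Taylor polynomial is Σ g^(k)(0)/k! · w^k.

-1/2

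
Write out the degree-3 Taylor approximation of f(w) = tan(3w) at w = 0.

9*w^3 + 3*w

f(0) = 0
f′(0) = 3
f′′(0) = 0
f′′′(0) = 54
Then c_k = f^(k)(0)/k! gives each Taylor coefficient.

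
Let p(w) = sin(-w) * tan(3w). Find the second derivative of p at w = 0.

Take the Cauchy product of the two expansions.
The coefficient of w^2 in the expansion is -3, so p′′(0) = 2! * (-3) = -6.

-6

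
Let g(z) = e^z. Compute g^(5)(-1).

e^(-1)

From the series, [(z + 1)^5] g = e^(-1)/120; multiply by 5! = 120 to get e^(-1).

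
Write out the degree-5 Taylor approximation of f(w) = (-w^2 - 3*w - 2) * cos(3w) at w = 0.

-81*w^5/8 - 9*w^4/4 + 27*w^3/2 + 8*w^2 - 3*w - 2

Shift and add copies of the series according to the polynomial's terms.
[w^0] = -2;  [w^1] = -3;  [w^2] = 8;  [w^3] = 27/2;  [w^4] = -9/4;  [w^5] = -81/8.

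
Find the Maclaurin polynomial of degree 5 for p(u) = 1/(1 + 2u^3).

Use the known series and substitute for the argument.
[u^0] = 1;  [u^1] = 0;  [u^2] = 0;  [u^3] = -2;  [u^4] = 0;  [u^5] = 0.

1 - 2*u^3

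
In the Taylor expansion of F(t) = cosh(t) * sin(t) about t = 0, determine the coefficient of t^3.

1/3

Take the Cauchy product of the two expansions.
[t^0] = 0;  [t^1] = 1;  [t^2] = 0;  [t^3] = 1/3.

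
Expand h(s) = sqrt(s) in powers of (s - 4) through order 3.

Use the known series and substitute for the argument.
[(s - 4)^0] = 2;  [(s - 4)^1] = 1/4;  [(s - 4)^2] = -1/64;  [(s - 4)^3] = 1/512.

(s - 4)^3/512 - (s - 4)^2/64 + (s - 4)/4 + 2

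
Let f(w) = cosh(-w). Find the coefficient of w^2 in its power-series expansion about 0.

Compute the successive derivatives at the expansion point and divide by k!.
[w^0] = 1;  [w^1] = 0;  [w^2] = 1/2.

1/2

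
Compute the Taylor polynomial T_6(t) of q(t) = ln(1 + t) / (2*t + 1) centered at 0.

Multiply the numerator's expansion by the denominator's geometric series.
[t^0] = 0;  [t^1] = 1;  [t^2] = -5/2;  [t^3] = 16/3;  [t^4] = -131/12;  [t^5] = 661/30;  [t^6] = -1327/30.

-1327*t^6/30 + 661*t^5/30 - 131*t^4/12 + 16*t^3/3 - 5*t^2/2 + t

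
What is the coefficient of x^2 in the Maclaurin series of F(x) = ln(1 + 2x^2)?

2

c_2 = F′′(0)/2! = 2.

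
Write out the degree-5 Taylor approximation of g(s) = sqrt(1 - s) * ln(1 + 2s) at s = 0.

7789*s^5/960 - 125*s^4/24 + 41*s^3/12 - 3*s^2 + 2*s

Expand each factor separately, then convolve coefficients.
g(0) = 0
g′(0) = 2
g′′(0) = -6
g′′′(0) = 41/2
g^(4)(0) = -125
g^(5)(0) = 7789/8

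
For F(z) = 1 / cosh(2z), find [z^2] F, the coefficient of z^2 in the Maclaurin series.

-2

Divide the numerator series by the denominator series (power-series long division).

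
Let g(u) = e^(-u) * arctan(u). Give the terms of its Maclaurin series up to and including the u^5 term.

3*u^5/40 + u^4/6 + u^3/6 - u^2 + u

Multiply the two series term by term and collect like powers.
[u^0] = 0;  [u^1] = 1;  [u^2] = -1;  [u^3] = 1/6;  [u^4] = 1/6;  [u^5] = 3/40.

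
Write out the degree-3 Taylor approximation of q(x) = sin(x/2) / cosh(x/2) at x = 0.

-x^3/12 + x/2

Divide the numerator series by the denominator series (power-series long division).
q(0) = 0
q′(0) = 1/2
q′′(0) = 0
q′′′(0) = -1/2
Then c_k = q^(k)(0)/k! gives each Taylor coefficient.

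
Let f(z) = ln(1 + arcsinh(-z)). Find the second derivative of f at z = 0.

Plug the Maclaurin series of the inner function into that of the outer and collect terms.
The coefficient of z^2 in the expansion is -1/2, so f′′(0) = 2! * (-1/2) = -1.

-1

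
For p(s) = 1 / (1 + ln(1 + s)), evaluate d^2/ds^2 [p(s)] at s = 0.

Expand as Σ (-1)^k u^k with u equal to the inner function's series.
The coefficient of s^2 in the expansion is 3/2, so p′′(0) = 2! * (3/2) = 3.

3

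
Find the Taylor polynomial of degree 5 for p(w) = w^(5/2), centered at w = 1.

p(1) = 1
p′(1) = 5/2
p′′(1) = 15/4
p′′′(1) = 15/8
p^(4)(1) = -15/16
p^(5)(1) = 45/32

3*(w - 1)^5/256 - 5*(w - 1)^4/128 + 5*(w - 1)^3/16 + 15*(w - 1)^2/8 + 5*(w - 1)/2 + 1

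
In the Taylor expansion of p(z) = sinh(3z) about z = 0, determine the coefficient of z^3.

9/2

p(0) = 0
p′(0) = 3
p′′(0) = 0
p′′′(0) = 27
So c_3 = p′′′(0)/3! = 9/2.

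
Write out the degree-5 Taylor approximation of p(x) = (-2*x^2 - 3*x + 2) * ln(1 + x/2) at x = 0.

Shift and add copies of the series according to the polynomial's terms.
p(0) = 0
p′(0) = 1
p′′(0) = -7/2
p′′′(0) = -13/4
p^(4)(0) = 9/4
p^(5)(0) = -23/8
Then c_k = p^(k)(0)/k! gives each Taylor coefficient.

-23*x^5/960 + 3*x^4/32 - 13*x^3/24 - 7*x^2/4 + x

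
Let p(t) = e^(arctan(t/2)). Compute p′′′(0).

Substitute the inner expansion into the outer series and collect powers.
The coefficient of t^3 in the expansion is -1/48, so p′′′(0) = 3! * (-1/48) = -1/8.

-1/8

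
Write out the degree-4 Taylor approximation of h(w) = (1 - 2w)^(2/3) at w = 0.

Differentiate repeatedly and evaluate at the center.

-112*w^4/243 - 32*w^3/81 - 4*w^2/9 - 4*w/3 + 1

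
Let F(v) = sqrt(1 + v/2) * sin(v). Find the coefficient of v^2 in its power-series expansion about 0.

1/4

Multiply the two series term by term and collect like powers.
F(0) = 0
F′(0) = 1
F′′(0) = 1/2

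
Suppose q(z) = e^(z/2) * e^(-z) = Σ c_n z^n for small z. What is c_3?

Expand each factor separately, then convolve coefficients.
So c_3 = q′′′(0)/3! = -1/48.

-1/48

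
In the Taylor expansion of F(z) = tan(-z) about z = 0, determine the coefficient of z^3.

Differentiate repeatedly and evaluate at the center.
[z^0] = 0;  [z^1] = -1;  [z^2] = 0;  [z^3] = -1/3.
So c_3 = F′′′(0)/3! = -1/3.

-1/3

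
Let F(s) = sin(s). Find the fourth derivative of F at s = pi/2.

Compute the successive derivatives at the expansion point and divide by k!.
The coefficient of (s - pi/2)^4 in the expansion is 1/24, so F^(4)(pi/2) = 4! * (1/24) = 1.

1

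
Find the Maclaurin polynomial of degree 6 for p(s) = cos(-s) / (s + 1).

Use 1/(1 - r) = Σ r^k on the denominator, then take the Cauchy product.

389*s^6/720 - 13*s^5/24 + 13*s^4/24 - s^3/2 + s^2/2 - s + 1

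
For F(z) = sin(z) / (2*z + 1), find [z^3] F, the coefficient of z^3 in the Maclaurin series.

23/6

Multiply the numerator's expansion by the denominator's geometric series.
F(0) = 0
F′(0) = 1
F′′(0) = -4
F′′′(0) = 23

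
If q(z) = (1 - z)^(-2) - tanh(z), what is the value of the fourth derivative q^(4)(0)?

120

Combine the two series term by term.
The coefficient of z^4 in the expansion is 5, so q^(4)(0) = 4! * (5) = 120.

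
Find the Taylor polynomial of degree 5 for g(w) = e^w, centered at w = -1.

(w + 1)^5*e^(-1)/120 + (w + 1)^4*e^(-1)/24 + (w + 1)^3*e^(-1)/6 + (w + 1)^2*e^(-1)/2 + (w + 1)*e^(-1) + e^(-1)

g(-1) = e^(-1)
g′(-1) = e^(-1)
g′′(-1) = e^(-1)
g′′′(-1) = e^(-1)
g^(4)(-1) = e^(-1)
g^(5)(-1) = e^(-1)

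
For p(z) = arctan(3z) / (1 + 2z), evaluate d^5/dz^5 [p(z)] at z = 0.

Expand each factor separately, then convolve coefficients.
The coefficient of z^5 in the expansion is 303/5, so p^(5)(0) = 5! * (303/5) = 7272.

7272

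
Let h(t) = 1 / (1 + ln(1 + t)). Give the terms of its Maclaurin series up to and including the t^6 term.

Write 1/(1+u) = 1 - u + u^2 - u^3 + ... and substitute the series for u.
h(0) = 1
h′(0) = -1
h′′(0) = 3
h′′′(0) = -14
h^(4)(0) = 88
h^(5)(0) = -694
h^(6)(0) = 6578
Dividing each by k! gives the coefficients c_0, ..., c_6.

3289*t^6/360 - 347*t^5/60 + 11*t^4/3 - 7*t^3/3 + 3*t^2/2 - t + 1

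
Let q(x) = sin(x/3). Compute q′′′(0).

Compute the successive derivatives at the expansion point and divide by k!.
The coefficient of x^3 in the expansion is -1/162, so q′′′(0) = 3! * (-1/162) = -1/27.

-1/27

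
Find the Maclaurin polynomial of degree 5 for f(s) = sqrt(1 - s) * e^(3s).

-833*s^5/1280 + 43*s^4/128 + 29*s^3/16 + 23*s^2/8 + 5*s/2 + 1

Multiply the two series term by term and collect like powers.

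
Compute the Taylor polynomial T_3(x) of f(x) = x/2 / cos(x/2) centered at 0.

x^3/16 + x/2

Divide the numerator series by the denominator series (power-series long division).
f(0) = 0
f′(0) = 1/2
f′′(0) = 0
f′′′(0) = 3/8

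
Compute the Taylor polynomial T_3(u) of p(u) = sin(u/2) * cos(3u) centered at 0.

Expand each factor separately, then convolve coefficients.

-109*u^3/48 + u/2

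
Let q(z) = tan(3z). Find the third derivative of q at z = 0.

54

The coefficient of z^3 in the expansion is 9, so q′′′(0) = 3! * (9) = 54.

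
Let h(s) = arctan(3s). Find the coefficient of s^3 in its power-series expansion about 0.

Compute the successive derivatives at the expansion point and divide by k!.
[s^0] = 0;  [s^1] = 3;  [s^2] = 0;  [s^3] = -9.

-9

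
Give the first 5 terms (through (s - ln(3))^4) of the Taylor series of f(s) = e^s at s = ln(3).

(s - ln(3))^4/8 + (s - ln(3))^3/2 + 3*(s - ln(3))^2/2 + 3*(s - ln(3)) + 3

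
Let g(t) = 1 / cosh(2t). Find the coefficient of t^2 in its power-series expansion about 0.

Divide the numerator series by the denominator series (power-series long division).
g(0) = 1
g′(0) = 0
g′′(0) = -4

-2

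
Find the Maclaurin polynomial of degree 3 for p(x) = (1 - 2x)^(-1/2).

p(0) = 1
p′(0) = 1
p′′(0) = 3
p′′′(0) = 15

5*x^3/2 + 3*x^2/2 + x + 1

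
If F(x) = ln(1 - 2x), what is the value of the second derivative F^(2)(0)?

-4

From the series, [x^2] F = -2; multiply by 2! = 2 to get -4.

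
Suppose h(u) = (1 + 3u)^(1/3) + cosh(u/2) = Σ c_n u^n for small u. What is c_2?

Combine the two series term by term.
h(0) = 2
h′(0) = 1
h′′(0) = -7/4
So c_2 = h′′(0)/2! = -7/8.

-7/8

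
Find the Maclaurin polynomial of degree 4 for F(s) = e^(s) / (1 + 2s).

Write out both Maclaurin series and multiply, keeping only the needed powers.
[s^0] = 1;  [s^1] = -1;  [s^2] = 5/2;  [s^3] = -29/6;  [s^4] = 233/24.

233*s^4/24 - 29*s^3/6 + 5*s^2/2 - s + 1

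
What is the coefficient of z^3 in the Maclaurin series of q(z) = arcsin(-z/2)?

Apply the Taylor formula c_k = f^(k)(a)/k!.

-1/48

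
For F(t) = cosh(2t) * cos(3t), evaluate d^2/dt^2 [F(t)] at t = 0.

Multiply the two series term by term and collect like powers.
The coefficient of t^2 in the expansion is -5/2, so F′′(0) = 2! * (-5/2) = -5.

-5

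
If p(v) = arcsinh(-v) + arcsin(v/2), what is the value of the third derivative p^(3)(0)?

9/8

Expand each term separately and add.
The coefficient of v^3 in the expansion is 3/16, so p′′′(0) = 3! * (3/16) = 9/8.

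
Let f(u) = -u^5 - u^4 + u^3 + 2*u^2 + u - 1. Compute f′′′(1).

The coefficient of (u - 1)^3 in the expansion is -13, so f′′′(1) = 3! * (-13) = -78.

-78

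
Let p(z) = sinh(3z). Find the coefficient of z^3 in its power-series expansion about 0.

9/2

Use the known series and substitute for the argument.
[z^0] = 0;  [z^1] = 3;  [z^2] = 0;  [z^3] = 9/2.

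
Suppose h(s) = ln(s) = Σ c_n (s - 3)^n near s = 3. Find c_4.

h(3) = ln(3)
h′(3) = 1/3
h′′(3) = -1/9
h′′′(3) = 2/27
h^(4)(3) = -2/27
Then c_k = h^(k)(3)/k! gives each Taylor coefficient.

-1/324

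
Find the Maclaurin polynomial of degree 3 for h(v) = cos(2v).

h(0) = 1
h′(0) = 0
h′′(0) = -4
h′′′(0) = 0
The Taylor polynomial is Σ h^(k)(0)/k! · v^k.

1 - 2*v^2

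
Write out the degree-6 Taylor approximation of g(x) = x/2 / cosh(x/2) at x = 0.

Divide the numerator series by the denominator series (power-series long division).
g(0) = 0
g′(0) = 1/2
g′′(0) = 0
g′′′(0) = -3/8
g^(4)(0) = 0
g^(5)(0) = 25/32
g^(6)(0) = 0
Dividing each by k! gives the coefficients c_0, ..., c_6.

5*x^5/768 - x^3/16 + x/2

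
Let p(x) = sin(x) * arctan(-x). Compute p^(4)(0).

12

Write out both Maclaurin series and multiply, keeping only the needed powers.
The coefficient of x^4 in the expansion is 1/2, so p^(4)(0) = 4! * (1/2) = 12.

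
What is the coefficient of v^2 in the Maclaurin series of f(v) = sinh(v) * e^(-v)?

Expand each factor separately, then convolve coefficients.
[v^0] = 0;  [v^1] = 1;  [v^2] = -1.

-1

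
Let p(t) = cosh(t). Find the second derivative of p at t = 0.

Apply the Taylor formula c_k = f^(k)(a)/k!.
The coefficient of t^2 in the expansion is 1/2, so p′′(0) = 2! * (1/2) = 1.

1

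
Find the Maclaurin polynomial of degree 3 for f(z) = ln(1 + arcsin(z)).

Let u equal the inner series; expand the outer function in u and truncate.
f(0) = 0
f′(0) = 1
f′′(0) = -1
f′′′(0) = 3

z^3/2 - z^2/2 + z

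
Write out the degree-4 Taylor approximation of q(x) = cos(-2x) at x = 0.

2*x^4/3 - 2*x^2 + 1

q(0) = 1
q′(0) = 0
q′′(0) = -4
q′′′(0) = 0
q^(4)(0) = 16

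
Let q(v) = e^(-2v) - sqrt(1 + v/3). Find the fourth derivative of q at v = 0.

6917/432

Expand each term separately and add.
The coefficient of v^4 in the expansion is 6917/10368, so q^(4)(0) = 4! * (6917/10368) = 6917/432.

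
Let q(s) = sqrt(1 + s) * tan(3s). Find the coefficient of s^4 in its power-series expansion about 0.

75/16

Expand each factor separately, then convolve coefficients.
q(0) = 0
q′(0) = 3
q′′(0) = 3
q′′′(0) = 207/4
q^(4)(0) = 225/2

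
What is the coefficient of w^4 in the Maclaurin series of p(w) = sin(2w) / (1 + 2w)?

-40/3

Multiply the two series term by term and collect like powers.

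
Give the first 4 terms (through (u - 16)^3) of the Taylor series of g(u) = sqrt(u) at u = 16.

(u - 16)^3/16384 - (u - 16)^2/512 + (u - 16)/8 + 4

Compute the successive derivatives at the expansion point and divide by k!.
g(16) = 4
g′(16) = 1/8
g′′(16) = -1/256
g′′′(16) = 3/8192
Dividing each by k! gives the coefficients c_0, ..., c_3.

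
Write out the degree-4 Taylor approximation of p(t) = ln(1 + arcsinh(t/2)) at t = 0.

-t^4/192 + t^3/48 - t^2/8 + t/2

Let u equal the inner series; expand the outer function in u and truncate.
p(0) = 0
p′(0) = 1/2
p′′(0) = -1/4
p′′′(0) = 1/8
p^(4)(0) = -1/8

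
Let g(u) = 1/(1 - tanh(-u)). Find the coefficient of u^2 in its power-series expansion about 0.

1

Let u equal the inner series; expand the outer function in u and truncate.
g(0) = 1
g′(0) = -1
g′′(0) = 2
So c_2 = g′′(0)/2! = 1.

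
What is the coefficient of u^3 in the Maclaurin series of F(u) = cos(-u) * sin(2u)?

Multiply the two series term by term and collect like powers.
[u^0] = 0;  [u^1] = 2;  [u^2] = 0;  [u^3] = -7/3.
So c_3 = F′′′(0)/3! = -7/3.

-7/3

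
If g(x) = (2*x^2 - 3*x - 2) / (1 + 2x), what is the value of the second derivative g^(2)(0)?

0

Shift and add copies of the series according to the polynomial's terms.
The coefficient of x^2 in the expansion is 0, so g′′(0) = 2! * (0) = 0.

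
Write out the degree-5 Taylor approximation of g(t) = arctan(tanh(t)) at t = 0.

2*t^5/3 - 2*t^3/3 + t

Substitute the inner expansion into the outer series and collect powers.
g(0) = 0
g′(0) = 1
g′′(0) = 0
g′′′(0) = -4
g^(4)(0) = 0
g^(5)(0) = 80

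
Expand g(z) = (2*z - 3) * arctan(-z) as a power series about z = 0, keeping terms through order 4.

2*z^4/3 - z^3 - 2*z^2 + 3*z

Multiply each power in the prefactor through the base expansion.
g(0) = 0
g′(0) = 3
g′′(0) = -4
g′′′(0) = -6
g^(4)(0) = 16
The Taylor polynomial is Σ g^(k)(0)/k! · z^k.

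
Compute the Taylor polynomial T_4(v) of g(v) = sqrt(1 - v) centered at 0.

-5*v^4/128 - v^3/16 - v^2/8 - v/2 + 1

Use the known series and substitute for the argument.
[v^0] = 1;  [v^1] = -1/2;  [v^2] = -1/8;  [v^3] = -1/16;  [v^4] = -5/128.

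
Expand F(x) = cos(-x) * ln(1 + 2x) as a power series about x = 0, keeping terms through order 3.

Take the Cauchy product of the two expansions.
F(0) = 0
F′(0) = 2
F′′(0) = -4
F′′′(0) = 10
Dividing each by k! gives the coefficients c_0, ..., c_3.

5*x^3/3 - 2*x^2 + 2*x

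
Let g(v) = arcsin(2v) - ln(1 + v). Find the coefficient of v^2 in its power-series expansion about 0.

1/2

Combine the two series term by term.
[v^0] = 0;  [v^1] = 1;  [v^2] = 1/2.
So c_2 = g′′(0)/2! = 1/2.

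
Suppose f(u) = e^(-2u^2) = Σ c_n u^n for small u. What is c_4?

f(0) = 1
f′(0) = 0
f′′(0) = -4
f′′′(0) = 0
f^(4)(0) = 48
Then c_k = f^(k)(0)/k! gives each Taylor coefficient.

2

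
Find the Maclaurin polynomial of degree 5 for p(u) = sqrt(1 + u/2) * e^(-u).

1781*u^5/122880 - 53*u^4/2048 - u^3/384 + 7*u^2/32 - 3*u/4 + 1

Take the Cauchy product of the two expansions.
p(0) = 1
p′(0) = -3/4
p′′(0) = 7/16
p′′′(0) = -1/64
p^(4)(0) = -159/256
p^(5)(0) = 1781/1024
Dividing each by k! gives the coefficients c_0, ..., c_5.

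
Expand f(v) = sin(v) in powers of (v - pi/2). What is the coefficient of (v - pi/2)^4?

1/24

f(pi/2) = 1
f′(pi/2) = 0
f′′(pi/2) = -1
f′′′(pi/2) = 0
f^(4)(pi/2) = 1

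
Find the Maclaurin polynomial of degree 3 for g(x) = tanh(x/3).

-x^3/81 + x/3

g(0) = 0
g′(0) = 1/3
g′′(0) = 0
g′′′(0) = -2/27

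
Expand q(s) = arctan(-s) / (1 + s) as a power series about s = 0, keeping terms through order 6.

Multiply the two series term by term and collect like powers.
[s^0] = 0;  [s^1] = -1;  [s^2] = 1;  [s^3] = -2/3;  [s^4] = 2/3;  [s^5] = -13/15;  [s^6] = 13/15.

13*s^6/15 - 13*s^5/15 + 2*s^4/3 - 2*s^3/3 + s^2 - s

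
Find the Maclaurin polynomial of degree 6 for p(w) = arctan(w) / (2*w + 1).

Expand 1/(denominator) as a geometric series and multiply by the numerator's series.
p(0) = 0
p′(0) = 1
p′′(0) = -4
p′′′(0) = 22
p^(4)(0) = -176
p^(5)(0) = 1784
p^(6)(0) = -21408

-446*w^6/15 + 223*w^5/15 - 22*w^4/3 + 11*w^3/3 - 2*w^2 + w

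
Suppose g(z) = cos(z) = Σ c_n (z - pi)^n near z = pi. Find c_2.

g(pi) = -1
g′(pi) = 0
g′′(pi) = 1

1/2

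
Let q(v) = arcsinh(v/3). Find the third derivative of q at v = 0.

Compute the successive derivatives at the expansion point and divide by k!.
From the series, [v^3] q = -1/162; multiply by 3! = 6 to get -1/27.

-1/27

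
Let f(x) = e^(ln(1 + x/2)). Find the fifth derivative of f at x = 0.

Let u equal the inner series; expand the outer function in u and truncate.
The coefficient of x^5 in the expansion is 0, so f^(5)(0) = 5! * (0) = 0.

0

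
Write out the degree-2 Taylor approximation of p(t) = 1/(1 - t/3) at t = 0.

t^2/9 + t/3 + 1

p(0) = 1
p′(0) = 1/3
p′′(0) = 2/9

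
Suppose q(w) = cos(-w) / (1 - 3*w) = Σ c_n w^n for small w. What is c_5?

Multiply the numerator's expansion by the denominator's geometric series.
So c_5 = q^(5)(0)/5! = 1837/8.

1837/8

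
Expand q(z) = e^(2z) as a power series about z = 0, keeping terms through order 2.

2*z^2 + 2*z + 1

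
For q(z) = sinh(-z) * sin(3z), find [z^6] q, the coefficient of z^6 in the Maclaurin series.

-13/10

Take the Cauchy product of the two expansions.
[z^0] = 0;  [z^1] = 0;  [z^2] = -3;  [z^3] = 0;  [z^4] = 4;  [z^5] = 0;  [z^6] = -13/10.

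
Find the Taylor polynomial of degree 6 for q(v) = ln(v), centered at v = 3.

q(3) = ln(3)
q′(3) = 1/3
q′′(3) = -1/9
q′′′(3) = 2/27
q^(4)(3) = -2/27
q^(5)(3) = 8/81
q^(6)(3) = -40/243

-(v - 3)^6/4374 + (v - 3)^5/1215 - (v - 3)^4/324 + (v - 3)^3/81 - (v - 3)^2/18 + (v - 3)/3 + ln(3)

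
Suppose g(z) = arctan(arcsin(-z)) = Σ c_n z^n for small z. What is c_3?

Compose series: expand the inner function first, then feed it into the outer expansion.
g(0) = 0
g′(0) = -1
g′′(0) = 0
g′′′(0) = 1

1/6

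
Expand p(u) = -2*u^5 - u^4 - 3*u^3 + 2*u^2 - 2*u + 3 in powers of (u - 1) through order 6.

p(1) = -3
p′(1) = -21
p′′(1) = -66
p′′′(1) = -162
p^(4)(1) = -264
p^(5)(1) = -240
p^(6)(1) = 0

-2*(u - 1)^5 - 11*(u - 1)^4 - 27*(u - 1)^3 - 33*(u - 1)^2 - 21*(u - 1) - 3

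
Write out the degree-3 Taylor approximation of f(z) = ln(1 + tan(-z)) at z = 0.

-2*z^3/3 - z^2/2 - z

Let u equal the inner series; expand the outer function in u and truncate.
f(0) = 0
f′(0) = -1
f′′(0) = -1
f′′′(0) = -4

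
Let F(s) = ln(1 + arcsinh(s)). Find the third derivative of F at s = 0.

Substitute the inner expansion into the outer series and collect powers.
The coefficient of s^3 in the expansion is 1/6, so F′′′(0) = 3! * (1/6) = 1.

1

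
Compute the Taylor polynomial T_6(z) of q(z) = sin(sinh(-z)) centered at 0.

Compose series: expand the inner function first, then feed it into the outer expansion.

z^5/15 - z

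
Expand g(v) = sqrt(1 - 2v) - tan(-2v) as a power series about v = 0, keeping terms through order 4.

Combine the two series term by term.
g(0) = 1
g′(0) = 1
g′′(0) = -1
g′′′(0) = 13
g^(4)(0) = -15
Dividing each by k! gives the coefficients c_0, ..., c_4.

-5*v^4/8 + 13*v^3/6 - v^2/2 + v + 1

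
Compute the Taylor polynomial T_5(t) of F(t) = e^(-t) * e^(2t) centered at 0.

Write out both Maclaurin series and multiply, keeping only the needed powers.
F(0) = 1
F′(0) = 1
F′′(0) = 1
F′′′(0) = 1
F^(4)(0) = 1
F^(5)(0) = 1
Then c_k = F^(k)(0)/k! gives each Taylor coefficient.

t^5/120 + t^4/24 + t^3/6 + t^2/2 + t + 1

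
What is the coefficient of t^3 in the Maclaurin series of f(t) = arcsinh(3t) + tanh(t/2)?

-109/24

Add the two expansions coefficient-wise.
f(0) = 0
f′(0) = 7/2
f′′(0) = 0
f′′′(0) = -109/4
So c_3 = f′′′(0)/3! = -109/24.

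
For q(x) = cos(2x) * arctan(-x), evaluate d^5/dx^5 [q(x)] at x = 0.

-184

Write out both Maclaurin series and multiply, keeping only the needed powers.
From the series, [x^5] q = -23/15; multiply by 5! = 120 to get -184.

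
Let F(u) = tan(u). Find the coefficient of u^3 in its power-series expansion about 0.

Apply the Taylor formula c_k = f^(k)(a)/k!.
[u^0] = 0;  [u^1] = 1;  [u^2] = 0;  [u^3] = 1/3.

1/3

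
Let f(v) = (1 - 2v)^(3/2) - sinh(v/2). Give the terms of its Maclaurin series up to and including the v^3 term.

Combine the two series term by term.

23*v^3/48 + 3*v^2/2 - 7*v/2 + 1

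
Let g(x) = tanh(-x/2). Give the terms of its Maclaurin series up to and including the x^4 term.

x^3/24 - x/2

[x^0] = 0;  [x^1] = -1/2;  [x^2] = 0;  [x^3] = 1/24;  [x^4] = 0.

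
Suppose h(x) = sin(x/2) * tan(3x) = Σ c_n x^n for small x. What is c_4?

Take the Cauchy product of the two expansions.
h(0) = 0
h′(0) = 0
h′′(0) = 3
h′′′(0) = 0
h^(4)(0) = 213/2

71/16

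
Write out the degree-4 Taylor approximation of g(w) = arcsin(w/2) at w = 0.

w^3/48 + w/2

g(0) = 0
g′(0) = 1/2
g′′(0) = 0
g′′′(0) = 1/8
g^(4)(0) = 0
Dividing each by k! gives the coefficients c_0, ..., c_4.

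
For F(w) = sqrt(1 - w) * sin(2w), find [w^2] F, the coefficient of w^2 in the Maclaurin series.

-1

Multiply the two series term by term and collect like powers.
F(0) = 0
F′(0) = 2
F′′(0) = -2
So c_2 = F′′(0)/2! = -1.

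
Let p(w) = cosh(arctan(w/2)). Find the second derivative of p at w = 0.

1/4

Compose series: expand the inner function first, then feed it into the outer expansion.
From the series, [w^2] p = 1/8; multiply by 2! = 2 to get 1/4.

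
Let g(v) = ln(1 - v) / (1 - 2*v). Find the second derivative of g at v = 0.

-5

Expand 1/(denominator) as a geometric series and multiply by the numerator's series.
The coefficient of v^2 in the expansion is -5/2, so g′′(0) = 2! * (-5/2) = -5.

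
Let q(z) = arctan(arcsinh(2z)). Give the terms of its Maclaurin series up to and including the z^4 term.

Compose series: expand the inner function first, then feed it into the outer expansion.

-4*z^3 + 2*z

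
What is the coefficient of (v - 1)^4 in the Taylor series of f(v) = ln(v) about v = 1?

-1/4

Compute the successive derivatives at the expansion point and divide by k!.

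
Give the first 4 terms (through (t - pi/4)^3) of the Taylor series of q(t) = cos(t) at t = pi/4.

sqrt(2)*(t - pi/4)^3/12 - sqrt(2)*(t - pi/4)^2/4 - sqrt(2)*(t - pi/4)/2 + sqrt(2)/2

Compute the successive derivatives at the expansion point and divide by k!.
q(pi/4) = sqrt(2)/2
q′(pi/4) = -sqrt(2)/2
q′′(pi/4) = -sqrt(2)/2
q′′′(pi/4) = sqrt(2)/2
The Taylor polynomial is Σ q^(k)(pi/4)/k! · (t - pi/4)^k.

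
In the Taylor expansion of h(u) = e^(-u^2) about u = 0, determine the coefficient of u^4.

1/2

Apply the Taylor formula c_k = f^(k)(a)/k!.
h(0) = 1
h′(0) = 0
h′′(0) = -2
h′′′(0) = 0
h^(4)(0) = 12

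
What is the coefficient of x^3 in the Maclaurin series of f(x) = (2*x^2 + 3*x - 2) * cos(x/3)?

Shift and add copies of the series according to the polynomial's terms.
[x^0] = -2;  [x^1] = 3;  [x^2] = 19/9;  [x^3] = -1/6.
So c_3 = f′′′(0)/3! = -1/6.

-1/6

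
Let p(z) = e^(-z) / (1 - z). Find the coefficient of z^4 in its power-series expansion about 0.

3/8

Expand each factor separately, then convolve coefficients.
[z^0] = 1;  [z^1] = 0;  [z^2] = 1/2;  [z^3] = 1/3;  [z^4] = 3/8.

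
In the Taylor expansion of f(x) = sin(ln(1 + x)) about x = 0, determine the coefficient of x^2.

Compose series: expand the inner function first, then feed it into the outer expansion.
f(0) = 0
f′(0) = 1
f′′(0) = -1
So c_2 = f′′(0)/2! = -1/2.

-1/2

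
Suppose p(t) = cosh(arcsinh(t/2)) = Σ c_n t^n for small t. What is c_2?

1/8

Substitute the inner expansion into the outer series and collect powers.
[t^0] = 1;  [t^1] = 0;  [t^2] = 1/8.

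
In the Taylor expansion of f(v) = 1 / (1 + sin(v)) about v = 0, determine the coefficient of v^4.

Expand as Σ (-1)^k u^k with u equal to the inner function's series.
So c_4 = f^(4)(0)/4! = 2/3.

2/3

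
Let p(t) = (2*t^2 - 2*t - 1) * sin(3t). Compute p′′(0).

-12

Shift and add copies of the series according to the polynomial's terms.
The coefficient of t^2 in the expansion is -6, so p′′(0) = 2! * (-6) = -12.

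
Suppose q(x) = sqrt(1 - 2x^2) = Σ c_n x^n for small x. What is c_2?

-1

q(0) = 1
q′(0) = 0
q′′(0) = -2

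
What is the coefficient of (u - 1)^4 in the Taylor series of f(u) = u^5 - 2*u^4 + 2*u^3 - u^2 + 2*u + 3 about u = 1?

f(1) = 5
f′(1) = 3
f′′(1) = 6
f′′′(1) = 24
f^(4)(1) = 72
So c_4 = f^(4)(1)/4! = 3.

3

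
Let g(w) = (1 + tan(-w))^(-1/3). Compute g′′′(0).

Compose series: expand the inner function first, then feed it into the outer expansion.
The coefficient of w^3 in the expansion is 23/81, so g′′′(0) = 3! * (23/81) = 46/27.

46/27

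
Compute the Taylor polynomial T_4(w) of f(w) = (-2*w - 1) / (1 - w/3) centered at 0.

Multiply each power in the prefactor through the base expansion.
[w^0] = -1;  [w^1] = -7/3;  [w^2] = -7/9;  [w^3] = -7/27;  [w^4] = -7/81.

-7*w^4/81 - 7*w^3/27 - 7*w^2/9 - 7*w/3 - 1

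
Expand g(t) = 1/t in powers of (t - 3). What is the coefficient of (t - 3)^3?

-1/81

g(3) = 1/3
g′(3) = -1/9
g′′(3) = 2/27
g′′′(3) = -2/27
So c_3 = g′′′(3)/3! = -1/81.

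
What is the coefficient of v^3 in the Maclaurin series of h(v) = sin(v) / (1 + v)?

Multiply the two series term by term and collect like powers.
h(0) = 0
h′(0) = 1
h′′(0) = -2
h′′′(0) = 5
So c_3 = h′′′(0)/3! = 5/6.

5/6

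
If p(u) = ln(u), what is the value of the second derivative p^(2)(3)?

-1/9

From the series, [(u - 3)^2] p = -1/18; multiply by 2! = 2 to get -1/9.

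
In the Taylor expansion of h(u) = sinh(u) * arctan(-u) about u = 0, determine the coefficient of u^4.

Take the Cauchy product of the two expansions.
h(0) = 0
h′(0) = 0
h′′(0) = -2
h′′′(0) = 0
h^(4)(0) = 4
The Taylor polynomial is Σ h^(k)(0)/k! · u^k.

1/6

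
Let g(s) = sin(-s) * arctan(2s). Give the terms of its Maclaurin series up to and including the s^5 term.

Multiply the two series term by term and collect like powers.
g(0) = 0
g′(0) = 0
g′′(0) = -4
g′′′(0) = 0
g^(4)(0) = 72
g^(5)(0) = 0
Then c_k = g^(k)(0)/k! gives each Taylor coefficient.

3*s^4 - 2*s^2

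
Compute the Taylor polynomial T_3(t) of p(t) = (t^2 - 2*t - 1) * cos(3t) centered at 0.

Distribute the polynomial across the series and collect like powers.
[t^0] = -1;  [t^1] = -2;  [t^2] = 11/2;  [t^3] = 9.

9*t^3 + 11*t^2/2 - 2*t - 1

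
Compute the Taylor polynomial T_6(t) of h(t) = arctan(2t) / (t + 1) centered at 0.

-86*t^6/15 + 86*t^5/15 + 2*t^4/3 - 2*t^3/3 - 2*t^2 + 2*t

Multiply the numerator's expansion by the denominator's geometric series.
h(0) = 0
h′(0) = 2
h′′(0) = -4
h′′′(0) = -4
h^(4)(0) = 16
h^(5)(0) = 688
h^(6)(0) = -4128
Then c_k = h^(k)(0)/k! gives each Taylor coefficient.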